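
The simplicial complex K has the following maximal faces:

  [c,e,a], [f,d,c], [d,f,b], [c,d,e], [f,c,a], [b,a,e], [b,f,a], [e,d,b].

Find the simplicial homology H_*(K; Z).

H_0 = Z,  H_1 = 0,  H_2 = Z.

K has 6 vertices, 12 edges, 8 triangles.
rank ∂_0 = 0, rank ∂_1 = 5 ⇒ b_0 = 6 − 0 − 5 = 1; all invariant factors of ∂_1 are 1 so no torsion. So H_0 ≅ Z.
rank ∂_1 = 5, rank ∂_2 = 7 ⇒ b_1 = 12 − 5 − 7 = 0; all invariant factors of ∂_2 are 1 so no torsion. So H_1 ≅ 0.
rank ∂_2 = 7, rank ∂_3 = 0 ⇒ b_2 = 8 − 7 − 0 = 1. So H_2 ≅ Z.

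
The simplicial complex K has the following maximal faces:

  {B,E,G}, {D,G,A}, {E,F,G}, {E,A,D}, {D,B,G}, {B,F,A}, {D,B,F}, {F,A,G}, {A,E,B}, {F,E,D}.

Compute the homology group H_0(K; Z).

H_0 ≅ Z.

We work with the vertex ordering A < B < D < E < F < G. The simplices of K, each written with vertices in increasing order, are:

  0-simplices (6): A, B, D, E, F, G
  1-simplices (15): AB, AD, AE, AF, AG, BD, BE, BF, BG, DE, DF, DG, EF, EG, FG
  2-simplices (10): ABE, ABF, ADE, ADG, AFG, BDF, BDG, BEG, DEF, EFG

giving chain groups C_0 ≅ Z^6, C_1 ≅ Z^15, C_2 ≅ Z^10.

∂_1: C_1 → C_0 sends each edge [p,q] (with p < q) to q − p. For instance
  ∂BD = D − B.
The 6×15 boundary matrix has rank 5 and Smith normal form diag(1,1,1,1,1).

Boundary ∂_2: C_2 → C_1 acts by ∂[p,q,r] = [q,r] − [p,r] + [p,q]. For instance
  ∂ABF = BF − AF + AB,
  ∂ADE = DE − AE + AD.
The resulting 15×10 matrix has rank 10, and its Smith normal form has invariant factors (1,1,1,1,1,1,1,1,1,2).

Computing H_k = (kernel of ∂_k) / (image of ∂_{k+1}):

  H_0: rank C_0 − rank ∂_1 = 6 − 5 = 1, and the invariant factors of ∂_1 are all 1, so H_0 ≅ Z.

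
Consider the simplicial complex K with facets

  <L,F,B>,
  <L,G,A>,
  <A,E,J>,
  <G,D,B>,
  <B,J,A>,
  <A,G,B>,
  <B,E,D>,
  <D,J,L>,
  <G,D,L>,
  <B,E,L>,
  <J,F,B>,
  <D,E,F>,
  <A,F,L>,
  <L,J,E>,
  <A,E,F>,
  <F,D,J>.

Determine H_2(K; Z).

We work with the vertex ordering A < B < D < E < F < G < J < L. The simplices of K, each written with vertices in increasing order, are:

  0-simplices (8): A, B, D, E, F, G, J, L
  1-simplices (24): AB, AE, AF, AG, AJ, AL, BD, BE, BF, BG, BJ, BL, DE, DF, DG, DJ, DL, EF, EJ, EL, FJ, FL, GL, JL
  2-simplices (16): ABG, ABJ, AEF, AEJ, AFL, AGL, BDE, BDG, BEL, BFJ, BFL, DEF, DFJ, DGL, DJL, EJL

giving chain groups C_0 ≅ Z^8, C_1 ≅ Z^24, C_2 ≅ Z^16.

∂_1: C_1 → C_0 sends each edge [p,q] (with p < q) to q − p.
The 8×24 boundary matrix has rank 7 and Smith normal form diag(1,1,1,1,1,1,1).

∂_2: C_2 → C_1 maps a triangle to the signed sum of its edges. For instance
  ∂BEL = EL − BL + BE,
  ∂DGL = GL − DL + DG.
This gives a 24×16 integer matrix of rank 15; reducing to Smith normal form yields diagonal entries (1,1,1,1,1,1,1,1,1,1,1,1,1,1,1).

Now H_k = ker ∂_k / im ∂_{k+1}, so:

  H_2: rank ker ∂_2 − rank ∂_3 = (16 − 15) − 0 = 1, and there is no ∂_3, so H_2 = Z.

H_2 ≅ Z.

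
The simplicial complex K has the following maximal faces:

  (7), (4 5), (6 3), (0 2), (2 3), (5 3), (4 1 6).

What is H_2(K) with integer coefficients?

H_2 ≅ 0.

Order the vertices as 0 < 1 < 2 < 3 < 4 < 5 < 6 < 7. Listing each simplex with vertices in this order, K has dimension 2 with simplices:

  0-simplices (8): [0], [1], [2], [3], [4], [5], [6], [7]
  1-simplices (8): [0,2], [1,4], [1,6], [2,3], [3,5], [3,6], [4,5], [4,6]
  2-simplices (1): [1,4,6]

so the chain groups are C_0 ≅ Z^8, C_1 ≅ Z^8, C_2 ≅ Z^1.

The boundary map ∂_1: C_1 → C_0 sends each edge [p,q] (with p < q) to q − p. For instance
  ∂[1,4] = [4] − [1].
As a 8×8 matrix over Z this has rank 6, with invariant factors (1,1,1,1,1,1).

∂_2: C_2 → C_1 sends each 2-simplex [p,q,r] to [q,r] − [p,r] + [p,q]. For instance
  ∂[1,4,6] = [4,6] − [1,6] + [1,4].
As a 8×1 matrix over Z this has rank 1, with invariant factors (1).

Reading off H_k = ker ∂_k / im ∂_{k+1}:

  H_2: rank ker ∂_2 − rank ∂_3 = (1 − 1) − 0 = 0, and there is no ∂_3, so H_2 ≅ 0.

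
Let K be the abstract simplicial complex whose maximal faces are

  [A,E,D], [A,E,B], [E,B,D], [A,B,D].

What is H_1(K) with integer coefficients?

K has 4 vertices, 6 edges, 4 triangles.
rank ∂_1 = 3, rank ∂_2 = 3 ⇒ b_1 = 6 − 3 − 3 = 0; all invariant factors of ∂_2 are 1 so no torsion. So H_1 = 0.

H_1 = 0.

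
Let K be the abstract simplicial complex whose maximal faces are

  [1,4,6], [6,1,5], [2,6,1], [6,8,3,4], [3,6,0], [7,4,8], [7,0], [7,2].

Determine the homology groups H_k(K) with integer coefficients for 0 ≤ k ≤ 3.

Take the total order 0 < 1 < 2 < 3 < 4 < 5 < 6 < 7 < 8 on the vertex set. Then K (dimension 3) consists of the simplices:

  0-simplices (9): [0], [1], [2], [3], [4], [5], [6], [7], [8]
  1-simplices (18): [0,3], [0,6], [0,7], [1,2], [1,4], [1,5], [1,6], [2,6], [2,7], [3,4], [3,6], [3,8], [4,6], [4,7], [4,8], [5,6], [6,8], [7,8]
  2-simplices (9): [0,3,6], [1,2,6], [1,4,6], [1,5,6], [3,4,6], [3,4,8], [3,6,8], [4,6,8], [4,7,8]
  3-simplices (1): [3,4,6,8]

Hence C_0 ≅ Z^9, C_1 ≅ Z^18, C_2 ≅ Z^9, C_3 ≅ Z^1.

∂_1: C_1 → C_0 sends each edge [p,q] (with p < q) to q − p.
This gives a 9×18 integer matrix of rank 8; reducing to Smith normal form yields diagonal entries (1,1,1,1,1,1,1,1).

Boundary ∂_2: C_2 → C_1 sends each 2-simplex [p,q,r] to [q,r] − [p,r] + [p,q]. For instance
  ∂[1,5,6] = [5,6] − [1,6] + [1,5],
  ∂[4,7,8] = [7,8] − [4,8] + [4,7].
As a 18×9 matrix over Z this has rank 8, with invariant factors (1,1,1,1,1,1,1,1).

The boundary map ∂_3: C_3 → C_2 sends each 3-simplex σ to the alternating sum Σ_i (−1)^i (σ with its i-th vertex removed). For instance
  ∂[3,4,6,8] = [4,6,8] − [3,6,8] + [3,4,8] − [3,4,6].
The 9×1 boundary matrix has rank 1 and Smith normal form diag(1).

Computing H_k = (kernel of ∂_k) / (image of ∂_{k+1}):

  H_0: rank C_0 − rank ∂_1 = 9 − 8 = 1, and the invariant factors of ∂_1 are all 1, so H_0 = Z.
  H_1: rank ker ∂_1 − rank ∂_2 = (18 − 8) − 8 = 2, and the invariant factors of ∂_2 are all 1, so H_1 = Z^2.
  H_2: rank ker ∂_2 − rank ∂_3 = (9 − 8) − 1 = 0, and the invariant factors of ∂_3 are all 1, so H_2 = 0.
  H_3: rank ker ∂_3 − rank ∂_4 = (1 − 1) − 0 = 0, and there is no ∂_4, so H_3 = 0.

As a check, the Euler characteristic is 9 − 18 + 9 − 1 = -1, which agrees with 1 − 2 + 0 − 0 = -1.

H_0 = Z,  H_1 = Z^2,  H_2 = 0,  H_3 = 0.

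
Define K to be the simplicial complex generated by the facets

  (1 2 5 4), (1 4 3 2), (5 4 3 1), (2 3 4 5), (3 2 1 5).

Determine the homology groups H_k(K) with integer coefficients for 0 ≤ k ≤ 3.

We work with the vertex ordering 1 < 2 < 3 < 4 < 5. The simplices of K, each written with vertices in increasing order, are:

  0-simplices (5): [1], [2], [3], [4], [5]
  1-simplices (10): [1,2], [1,3], [1,4], [1,5], [2,3], [2,4], [2,5], [3,4], [3,5], [4,5]
  2-simplices (10): [1,2,3], [1,2,4], [1,2,5], [1,3,4], [1,3,5], [1,4,5], [2,3,4], [2,3,5], [2,4,5], [3,4,5]
  3-simplices (5): [1,2,3,4], [1,2,3,5], [1,2,4,5], [1,3,4,5], [2,3,4,5]

giving chain groups C_0 ≅ Z^5, C_1 ≅ Z^10, C_2 ≅ Z^10, C_3 ≅ Z^5.

Boundary ∂_1: C_1 → C_0 is given by ∂[p,q] = [q] − [p]. For instance
  ∂[2,5] = [5] − [2].
The resulting 5×10 matrix has rank 4, and its Smith normal form has invariant factors (1,1,1,1).

The boundary map ∂_2: C_2 → C_1 acts by ∂[p,q,r] = [q,r] − [p,r] + [p,q]. For instance
  ∂[1,2,3] = [2,3] − [1,3] + [1,2],
  ∂[1,3,5] = [3,5] − [1,5] + [1,3].
As a 10×10 matrix over Z this has rank 6, with invariant factors (1,1,1,1,1,1).

Boundary ∂_3: C_3 → C_2 sends each 3-simplex σ to the alternating sum Σ_i (−1)^i (σ with its i-th vertex removed). For instance
  ∂[1,3,4,5] = [3,4,5] − [1,4,5] + [1,3,5] − [1,3,4],
  ∂[1,2,4,5] = [2,4,5] − [1,4,5] + [1,2,5] − [1,2,4].
As a 10×5 matrix over Z this has rank 4, with invariant factors (1,1,1,1).

From H_k ≅ ker(∂_k) / im(∂_{k+1}) we obtain:

  H_0: rank C_0 − rank ∂_1 = 5 − 4 = 1, and the invariant factors of ∂_1 are all 1, so H_0 = Z.
  H_1: rank ker ∂_1 − rank ∂_2 = (10 − 4) − 6 = 0, and the invariant factors of ∂_2 are all 1, so H_1 = 0.
  H_2: rank ker ∂_2 − rank ∂_3 = (10 − 6) − 4 = 0, and the invariant factors of ∂_3 are all 1, so H_2 = 0.
  H_3: rank ker ∂_3 − rank ∂_4 = (5 − 4) − 0 = 1, and there is no ∂_4, so H_3 = Z.

H_0 ≅ Z,  H_1 = 0,  H_2 = 0,  H_3 ≅ Z.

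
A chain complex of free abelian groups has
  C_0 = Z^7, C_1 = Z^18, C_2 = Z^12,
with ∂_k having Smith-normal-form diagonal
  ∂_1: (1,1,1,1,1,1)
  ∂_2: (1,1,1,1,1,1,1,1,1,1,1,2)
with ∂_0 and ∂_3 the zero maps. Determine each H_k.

H_0: b_0 = 7 − 0 − 6 = 1; torsion from ∂_1 factors > 1: none. So H_0 ≅ Z.
H_1: b_1 = 18 − 6 − 12 = 0; torsion from ∂_2 factors > 1: [2]. So H_1 ≅ Z/2.
H_2: b_2 = 12 − 12 − 0 = 0; torsion from ∂_3 factors > 1: none. So H_2 ≅ 0.

H_0 ≅ Z,  H_1 ≅ Z/2,  H_2 = 0.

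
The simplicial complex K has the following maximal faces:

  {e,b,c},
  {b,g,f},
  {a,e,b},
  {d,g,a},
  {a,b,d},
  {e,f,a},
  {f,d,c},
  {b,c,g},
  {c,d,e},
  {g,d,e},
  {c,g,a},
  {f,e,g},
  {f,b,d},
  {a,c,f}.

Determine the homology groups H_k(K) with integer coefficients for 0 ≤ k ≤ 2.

We work with the vertex ordering a < b < c < d < e < f < g. The simplices of K, each written with vertices in increasing order, are:

  0-simplices (7): a, b, c, d, e, f, g
  1-simplices (21): ab, ac, ad, ae, af, ag, bc, bd, be, bf, bg, cd, ce, cf, cg, de, df, dg, ef, eg, fg
  2-simplices (14): abd, abe, acf, acg, adg, aef, bce, bcg, bdf, bfg, cde, cdf, deg, efg

giving chain groups C_0 ≅ Z^7, C_1 ≅ Z^21, C_2 ≅ Z^14.

The boundary map ∂_1: C_1 → C_0 maps an edge to its endpoints' difference, ∂[p,q] = q − p. For instance
  ∂bg = g − b.
The resulting 7×21 matrix has rank 6, and its Smith normal form has invariant factors (1,1,1,1,1,1).

Boundary ∂_2: C_2 → C_1 maps a triangle to the signed sum of its edges. For instance
  ∂bcg = cg − bg + bc,
  ∂cde = de − ce + cd.
This gives a 21×14 integer matrix of rank 13; reducing to Smith normal form yields diagonal entries (1,1,1,1,1,1,1,1,1,1,1,1,1).

Now H_k = ker ∂_k / im ∂_{k+1}, so:

  H_0: rank C_0 − rank ∂_1 = 7 − 6 = 1, and the invariant factors of ∂_1 are all 1, so H_0 ≅ Z.
  H_1: rank ker ∂_1 − rank ∂_2 = (21 − 6) − 13 = 2, and the invariant factors of ∂_2 are all 1, so H_1 ≅ Z^2.
  H_2: rank ker ∂_2 − rank ∂_3 = (14 − 13) − 0 = 1, and there is no ∂_3, so H_2 ≅ Z.

H_0 ≅ Z,  H_1 ≅ Z^2,  H_2 ≅ Z.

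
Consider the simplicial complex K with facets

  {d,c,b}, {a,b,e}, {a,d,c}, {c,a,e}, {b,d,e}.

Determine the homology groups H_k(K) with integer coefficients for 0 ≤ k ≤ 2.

H_0 ≅ Z,  H_1 ≅ Z,  H_2 = 0.

K has 5 vertices, 10 edges, 5 triangles.
rank ∂_0 = 0, rank ∂_1 = 4 ⇒ b_0 = 5 − 0 − 4 = 1; all invariant factors of ∂_1 are 1 so no torsion. So H_0 ≅ Z.
rank ∂_1 = 4, rank ∂_2 = 5 ⇒ b_1 = 10 − 4 − 5 = 1; all invariant factors of ∂_2 are 1 so no torsion. So H_1 ≅ Z.
rank ∂_2 = 5, rank ∂_3 = 0 ⇒ b_2 = 5 − 5 − 0 = 0. So H_2 ≅ 0.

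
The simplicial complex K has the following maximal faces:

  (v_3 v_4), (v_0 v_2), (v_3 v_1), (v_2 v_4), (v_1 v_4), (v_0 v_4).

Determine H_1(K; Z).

K has 5 vertices, 6 edges.
rank ∂_1 = 4, rank ∂_2 = 0 ⇒ b_1 = 6 − 4 − 0 = 2. So H_1 = Z^2.

H_1 = Z^2.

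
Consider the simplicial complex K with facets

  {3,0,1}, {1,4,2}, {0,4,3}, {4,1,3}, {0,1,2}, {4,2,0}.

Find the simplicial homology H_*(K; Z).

Order the vertices as 0 < 1 < 2 < 3 < 4. Listing each simplex with vertices in this order, K has dimension 2 with simplices:

  0-simplices (5): [0], [1], [2], [3], [4]
  1-simplices (9): [0,1], [0,2], [0,3], [0,4], [1,2], [1,3], [1,4], [2,4], [3,4]
  2-simplices (6): [0,1,2], [0,1,3], [0,2,4], [0,3,4], [1,2,4], [1,3,4]

giving chain groups C_0 ≅ Z^5, C_1 ≅ Z^9, C_2 ≅ Z^6.

Boundary ∂_1: C_1 → C_0 is given by ∂[p,q] = [q] − [p].
The 5×9 boundary matrix has rank 4 and Smith normal form diag(1,1,1,1).

The boundary map ∂_2: C_2 → C_1 sends each 2-simplex [p,q,r] to [q,r] − [p,r] + [p,q]. For instance
  ∂[0,3,4] = [3,4] − [0,4] + [0,3],
  ∂[0,2,4] = [2,4] − [0,4] + [0,2].
The 9×6 boundary matrix has rank 5 and Smith normal form diag(1,1,1,1,1).

Now H_k = ker ∂_k / im ∂_{k+1}, so:

  H_0: rank C_0 − rank ∂_1 = 5 − 4 = 1, and the invariant factors of ∂_1 are all 1, so H_0 = Z.
  H_1: rank ker ∂_1 − rank ∂_2 = (9 − 4) − 5 = 0, and the invariant factors of ∂_2 are all 1, so H_1 = 0.
  H_2: rank ker ∂_2 − rank ∂_3 = (6 − 5) − 0 = 1, and there is no ∂_3, so H_2 = Z.

As a check, the Euler characteristic is 5 − 9 + 6 = 2, which agrees with 1 − 0 + 1 = 2.

H_0 = Z,  H_1 = 0,  H_2 = Z.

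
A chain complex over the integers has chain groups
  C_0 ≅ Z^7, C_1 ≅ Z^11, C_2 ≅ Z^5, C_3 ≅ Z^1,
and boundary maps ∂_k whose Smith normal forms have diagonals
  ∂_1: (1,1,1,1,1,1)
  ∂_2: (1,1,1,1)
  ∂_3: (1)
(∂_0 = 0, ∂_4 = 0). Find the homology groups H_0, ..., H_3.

H_0: b_0 = 7 − 0 − 6 = 1; torsion from ∂_1 factors > 1: none. So H_0 = Z.
H_1: b_1 = 11 − 6 − 4 = 1; torsion from ∂_2 factors > 1: none. So H_1 = Z.
H_2: b_2 = 5 − 4 − 1 = 0; torsion from ∂_3 factors > 1: none. So H_2 = 0.
H_3: b_3 = 1 − 1 − 0 = 0; torsion from ∂_4 factors > 1: none. So H_3 = 0.

H_0 = Z,  H_1 = Z,  H_2 = 0,  H_3 = 0.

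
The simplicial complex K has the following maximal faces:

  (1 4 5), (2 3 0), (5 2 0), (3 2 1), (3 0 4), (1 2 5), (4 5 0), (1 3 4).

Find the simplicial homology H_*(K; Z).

H_0 ≅ Z,  H_1 = 0,  H_2 ≅ Z.

Fix the vertex order 0 < 1 < 2 < 3 < 4 < 5 and write every simplex with vertices in increasing order. Then dim K = 2 and the simplices of K are:

  0-simplices (6): [0], [1], [2], [3], [4], [5]
  1-simplices (12): [0,2], [0,3], [0,4], [0,5], [1,2], [1,3], [1,4], [1,5], [2,3], [2,5], [3,4], [4,5]
  2-simplices (8): [0,2,3], [0,2,5], [0,3,4], [0,4,5], [1,2,3], [1,2,5], [1,3,4], [1,4,5]

giving chain groups C_0 ≅ Z^6, C_1 ≅ Z^12, C_2 ≅ Z^8.

The boundary map ∂_1: C_1 → C_0 sends each edge [p,q] (with p < q) to q − p. For instance
  ∂[1,2] = [2] − [1].
As a 6×12 matrix over Z this has rank 5, with invariant factors (1,1,1,1,1).

∂_2: C_2 → C_1 sends each 2-simplex [p,q,r] to [q,r] − [p,r] + [p,q]. For instance
  ∂[1,3,4] = [3,4] − [1,4] + [1,3],
  ∂[1,4,5] = [4,5] − [1,5] + [1,4].
This gives a 12×8 integer matrix of rank 7; reducing to Smith normal form yields diagonal entries (1,1,1,1,1,1,1).

Now H_k = ker ∂_k / im ∂_{k+1}, so:

  H_0: rank C_0 − rank ∂_1 = 6 − 5 = 1, and the invariant factors of ∂_1 are all 1, so H_0 = Z.
  H_1: rank ker ∂_1 − rank ∂_2 = (12 − 5) − 7 = 0, and the invariant factors of ∂_2 are all 1, so H_1 = 0.
  H_2: rank ker ∂_2 − rank ∂_3 = (8 − 7) − 0 = 1, and there is no ∂_3, so H_2 = Z.

(K is a triangulation of the 2-sphere S^2.)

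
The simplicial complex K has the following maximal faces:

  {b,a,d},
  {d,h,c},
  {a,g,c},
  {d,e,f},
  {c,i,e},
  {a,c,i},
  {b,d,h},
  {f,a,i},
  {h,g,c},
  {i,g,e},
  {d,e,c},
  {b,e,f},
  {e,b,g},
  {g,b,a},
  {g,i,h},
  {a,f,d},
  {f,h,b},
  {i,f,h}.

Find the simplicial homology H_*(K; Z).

H_0 ≅ Z,  H_1 ≅ Z ⊕ Z/2,  H_2 = 0.

We work with the vertex ordering a < b < c < d < e < f < g < h < i. The simplices of K, each written with vertices in increasing order, are:

  0-simplices (9): a, b, c, d, e, f, g, h, i
  1-simplices (27): ab, ac, ad, af, ag, ai, bd, be, bf, bg, bh, cd, ce, cg, ch, ci, de, df, dh, ef, eg, ei, fh, fi, gh, gi, hi
  2-simplices (18): abd, abg, acg, aci, adf, afi, bdh, bef, beg, bfh, cde, cdh, cei, cgh, def, egi, fhi, ghi

Hence C_0 ≅ Z^9, C_1 ≅ Z^27, C_2 ≅ Z^18.

The boundary map ∂_1: C_1 → C_0 is given by ∂[p,q] = [q] − [p]. For instance
  ∂fi = i − f.
As a 9×27 matrix over Z this has rank 8, with invariant factors (1,1,1,1,1,1,1,1).

Boundary ∂_2: C_2 → C_1 acts by ∂[p,q,r] = [q,r] − [p,r] + [p,q]. For instance
  ∂afi = fi − ai + af,
  ∂abd = bd − ad + ab.
As a 27×18 matrix over Z this has rank 18, with invariant factors (1,1,1,1,1,1,1,1,1,1,1,1,1,1,1,1,1,2).

Now H_k = ker ∂_k / im ∂_{k+1}, so:

  H_0: rank C_0 − rank ∂_1 = 9 − 8 = 1, and the invariant factors of ∂_1 are all 1, so H_0 = Z.
  H_1: rank ker ∂_1 − rank ∂_2 = (27 − 8) − 18 = 1, and ∂_2 has invariant factor 2 > 1, so H_1 = Z ⊕ Z/2.
  H_2: rank ker ∂_2 − rank ∂_3 = (18 − 18) − 0 = 0, and there is no ∂_3, so H_2 = 0.

As a check, the Euler characteristic is 9 − 27 + 18 = 0, which agrees with 1 − 1 + 0 = 0.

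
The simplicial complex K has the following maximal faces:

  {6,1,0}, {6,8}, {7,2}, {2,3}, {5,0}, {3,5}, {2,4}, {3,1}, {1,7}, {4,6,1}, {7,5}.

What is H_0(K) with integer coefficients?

Order the vertices as 0 < 1 < 2 < 3 < 4 < 5 < 6 < 7 < 8. Listing each simplex with vertices in this order, K has dimension 2 with simplices:

  0-simplices (9): [0], [1], [2], [3], [4], [5], [6], [7], [8]
  1-simplices (14): [0,1], [0,5], [0,6], [1,3], [1,4], [1,6], [1,7], [2,3], [2,4], [2,7], [3,5], [4,6], [5,7], [6,8]
  2-simplices (2): [0,1,6], [1,4,6]

so the chain groups are C_0 ≅ Z^9, C_1 ≅ Z^14, C_2 ≅ Z^2.

The boundary map ∂_1: C_1 → C_0 maps an edge to its endpoints' difference, ∂[p,q] = q − p. For instance
  ∂[0,5] = [5] − [0].
As a 9×14 matrix over Z this has rank 8, with invariant factors (1,1,1,1,1,1,1,1).

Boundary ∂_2: C_2 → C_1 sends each 2-simplex [p,q,r] to [q,r] − [p,r] + [p,q]. For instance
  ∂[1,4,6] = [4,6] − [1,6] + [1,4],
  ∂[0,1,6] = [1,6] − [0,6] + [0,1].
The 14×2 boundary matrix has rank 2 and Smith normal form diag(1,1).

Computing H_k = (kernel of ∂_k) / (image of ∂_{k+1}):

  H_0: rank C_0 − rank ∂_1 = 9 − 8 = 1, and the invariant factors of ∂_1 are all 1, so H_0 = Z.

H_0 = Z.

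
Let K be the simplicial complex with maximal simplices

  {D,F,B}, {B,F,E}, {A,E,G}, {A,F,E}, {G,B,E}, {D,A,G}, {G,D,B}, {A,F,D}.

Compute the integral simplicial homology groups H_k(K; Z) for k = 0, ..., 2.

H_0 ≅ Z,  H_1 = 0,  H_2 ≅ Z.

Fix the vertex order A < B < D < E < F < G and write every simplex with vertices in increasing order. Then dim K = 2 and the simplices of K are:

  0-simplices (6): A, B, D, E, F, G
  1-simplices (12): AD, AE, AF, AG, BD, BE, BF, BG, DF, DG, EF, EG
  2-simplices (8): ADF, ADG, AEF, AEG, BDF, BDG, BEF, BEG

Hence C_0 ≅ Z^6, C_1 ≅ Z^12, C_2 ≅ Z^8.

Boundary ∂_1: C_1 → C_0 maps an edge to its endpoints' difference, ∂[p,q] = q − p. For instance
  ∂BD = D − B.
The resulting 6×12 matrix has rank 5, and its Smith normal form has invariant factors (1,1,1,1,1).

The boundary map ∂_2: C_2 → C_1 acts by ∂[p,q,r] = [q,r] − [p,r] + [p,q]. For instance
  ∂BEF = EF − BF + BE,
  ∂BEG = EG − BG + BE.
This gives a 12×8 integer matrix of rank 7; reducing to Smith normal form yields diagonal entries (1,1,1,1,1,1,1).

Computing H_k = (kernel of ∂_k) / (image of ∂_{k+1}):

  H_0: rank C_0 − rank ∂_1 = 6 − 5 = 1, and the invariant factors of ∂_1 are all 1, so H_0 = Z.
  H_1: rank ker ∂_1 − rank ∂_2 = (12 − 5) − 7 = 0, and the invariant factors of ∂_2 are all 1, so H_1 = 0.
  H_2: rank ker ∂_2 − rank ∂_3 = (8 − 7) − 0 = 1, and there is no ∂_3, so H_2 = Z.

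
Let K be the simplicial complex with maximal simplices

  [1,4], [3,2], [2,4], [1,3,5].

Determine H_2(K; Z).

H_2 ≅ 0.

Fix the vertex order 1 < 2 < 3 < 4 < 5 and write every simplex with vertices in increasing order. Then dim K = 2 and the simplices of K are:

  0-simplices (5): [1], [2], [3], [4], [5]
  1-simplices (6): [1,3], [1,4], [1,5], [2,3], [2,4], [3,5]
  2-simplices (1): [1,3,5]

giving chain groups C_0 ≅ Z^5, C_1 ≅ Z^6, C_2 ≅ Z^1.

Boundary ∂_1: C_1 → C_0 sends each edge [p,q] (with p < q) to q − p.
The 5×6 boundary matrix has rank 4 and Smith normal form diag(1,1,1,1).

The boundary map ∂_2: C_2 → C_1 acts by ∂[p,q,r] = [q,r] − [p,r] + [p,q]. For instance
  ∂[1,3,5] = [3,5] − [1,5] + [1,3].
The 6×1 boundary matrix has rank 1 and Smith normal form diag(1).

Reading off H_k = ker ∂_k / im ∂_{k+1}:

  H_2: rank ker ∂_2 − rank ∂_3 = (1 − 1) − 0 = 0, and there is no ∂_3, so H_2 ≅ 0.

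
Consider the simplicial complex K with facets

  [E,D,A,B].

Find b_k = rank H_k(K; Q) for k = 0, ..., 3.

b_0 = 1, b_1 = 0, b_2 = 0, b_3 = 0.

Fix the vertex order A < B < D < E and write every simplex with vertices in increasing order. Then dim K = 3 and the simplices of K are:

  0-simplices (4): A, B, D, E
  1-simplices (6): AB, AD, AE, BD, BE, DE
  2-simplices (4): ABD, ABE, ADE, BDE
  3-simplices (1): ABDE

so the chain groups are C_0 ≅ Z^4, C_1 ≅ Z^6, C_2 ≅ Z^4, C_3 ≅ Z^1.

∂_1: C_1 → C_0 is given by ∂[p,q] = [q] − [p]. For instance
  ∂DE = E − D.
The resulting 4×6 matrix has rank 3, and its Smith normal form has invariant factors (1,1,1).

∂_2: C_2 → C_1 sends each 2-simplex [p,q,r] to [q,r] − [p,r] + [p,q]. For instance
  ∂ABE = BE − AE + AB,
  ∂ABD = BD − AD + AB.
As a 6×4 matrix over Z this has rank 3, with invariant factors (1,1,1).

The boundary map ∂_3: C_3 → C_2 sends each 3-simplex σ to the alternating sum Σ_i (−1)^i (σ with its i-th vertex removed). For instance
  ∂ABDE = BDE − ADE + ABE − ABD.
The 4×1 boundary matrix has rank 1 and Smith normal form diag(1).

Reading off H_k = ker ∂_k / im ∂_{k+1}:

  H_0: rank C_0 − rank ∂_1 = 4 − 3 = 1, and the invariant factors of ∂_1 are all 1, so H_0 = Z.
  H_1: rank ker ∂_1 − rank ∂_2 = (6 − 3) − 3 = 0, and the invariant factors of ∂_2 are all 1, so H_1 = 0.
  H_2: rank ker ∂_2 − rank ∂_3 = (4 − 3) − 1 = 0, and the invariant factors of ∂_3 are all 1, so H_2 = 0.
  H_3: rank ker ∂_3 − rank ∂_4 = (1 − 1) − 0 = 0, and there is no ∂_4, so H_3 = 0.

As a check, the Euler characteristic is 4 − 6 + 4 − 1 = 1, which agrees with 1 − 0 + 0 − 0 = 1.
(K is a triangulation of the 3-simplex.)

Hence the Betti numbers are b_0 = 1, b_1 = 0, b_2 = 0, b_3 = 0.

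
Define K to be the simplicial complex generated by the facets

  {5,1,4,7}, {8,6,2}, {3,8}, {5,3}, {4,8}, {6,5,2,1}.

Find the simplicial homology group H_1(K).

We work with the vertex ordering 1 < 2 < 3 < 4 < 5 < 6 < 7 < 8. The simplices of K, each written with vertices in increasing order, are:

  0-simplices (8): [1], [2], [3], [4], [5], [6], [7], [8]
  1-simplices (16): [1,2], [1,4], [1,5], [1,6], [1,7], [2,5], [2,6], [2,8], [3,5], [3,8], [4,5], [4,7], [4,8], [5,6], [5,7], [6,8]
  2-simplices (9): [1,2,5], [1,2,6], [1,4,5], [1,4,7], [1,5,6], [1,5,7], [2,5,6], [2,6,8], [4,5,7]
  3-simplices (2): [1,2,5,6], [1,4,5,7]

giving chain groups C_0 ≅ Z^8, C_1 ≅ Z^16, C_2 ≅ Z^9, C_3 ≅ Z^2.

The boundary map ∂_1: C_1 → C_0 is given by ∂[p,q] = [q] − [p]. For instance
  ∂[1,2] = [2] − [1].
This gives a 8×16 integer matrix of rank 7; reducing to Smith normal form yields diagonal entries (1,1,1,1,1,1,1).

∂_2: C_2 → C_1 acts by ∂[p,q,r] = [q,r] − [p,r] + [p,q]. For instance
  ∂[4,5,7] = [5,7] − [4,7] + [4,5],
  ∂[2,6,8] = [6,8] − [2,8] + [2,6].
The 16×9 boundary matrix has rank 7 and Smith normal form diag(1,1,1,1,1,1,1).

∂_3: C_3 → C_2 sends each 3-simplex σ to the alternating sum Σ_i (−1)^i (σ with its i-th vertex removed). For instance
  ∂[1,4,5,7] = [4,5,7] − [1,5,7] + [1,4,7] − [1,4,5],
  ∂[1,2,5,6] = [2,5,6] − [1,5,6] + [1,2,6] − [1,2,5].
This gives a 9×2 integer matrix of rank 2; reducing to Smith normal form yields diagonal entries (1,1).

Reading off H_k = ker ∂_k / im ∂_{k+1}:

  H_1: rank ker ∂_1 − rank ∂_2 = (16 − 7) − 7 = 2, and the invariant factors of ∂_2 are all 1, so H_1 = Z^2.

H_1 ≅ Z^2.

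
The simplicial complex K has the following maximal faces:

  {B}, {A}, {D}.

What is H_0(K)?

We work with the vertex ordering A < B < D. The simplices of K, each written with vertices in increasing order, are:

  0-simplices (3): A, B, D

giving chain groups C_0 ≅ Z^3.

From H_k ≅ ker(∂_k) / im(∂_{k+1}) we obtain:

  H_0: rank C_0 − rank ∂_1 = 3 − 0 = 3, and there is no ∂_1, so H_0 ≅ Z^3.

H_0 = Z^3.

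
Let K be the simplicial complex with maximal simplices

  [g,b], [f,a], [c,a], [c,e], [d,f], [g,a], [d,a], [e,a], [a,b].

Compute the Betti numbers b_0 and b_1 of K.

Order the vertices as a < b < c < d < e < f < g. Listing each simplex with vertices in this order, K has dimension 1 with simplices:

  0-simplices (7): a, b, c, d, e, f, g
  1-simplices (9): ab, ac, ad, ae, af, ag, bg, ce, df

giving chain groups C_0 ≅ Z^7, C_1 ≅ Z^9.

∂_1: C_1 → C_0 sends each edge [p,q] (with p < q) to q − p. For instance
  ∂ad = d − a.
This gives a 7×9 integer matrix of rank 6; reducing to Smith normal form yields diagonal entries (1,1,1,1,1,1).

Now H_k = ker ∂_k / im ∂_{k+1}, so:

  H_0: rank C_0 − rank ∂_1 = 7 − 6 = 1, and the invariant factors of ∂_1 are all 1, so H_0 = Z.
  H_1: rank ker ∂_1 − rank ∂_2 = (9 − 6) − 0 = 3, and there is no ∂_2, so H_1 = Z^3.

Hence the Betti numbers are b_0 = 1, b_1 = 3.

b_0 = 1, b_1 = 3.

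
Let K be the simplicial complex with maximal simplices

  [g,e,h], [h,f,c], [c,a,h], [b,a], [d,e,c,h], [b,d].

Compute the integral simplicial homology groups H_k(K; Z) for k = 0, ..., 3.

H_0 = Z,  H_1 = Z,  H_2 = 0,  H_3 = 0.

Order the vertices as a < b < c < d < e < f < g < h. Listing each simplex with vertices in this order, K has dimension 3 with simplices:

  0-simplices (8): a, b, c, d, e, f, g, h
  1-simplices (14): ab, ac, ah, bd, cd, ce, cf, ch, de, dh, eg, eh, fh, gh
  2-simplices (7): ach, cde, cdh, ceh, cfh, deh, egh
  3-simplices (1): cdeh

so the chain groups are C_0 ≅ Z^8, C_1 ≅ Z^14, C_2 ≅ Z^7, C_3 ≅ Z^1.

The boundary map ∂_1: C_1 → C_0 sends each edge [p,q] (with p < q) to q − p.
This gives a 8×14 integer matrix of rank 7; reducing to Smith normal form yields diagonal entries (1,1,1,1,1,1,1).

Boundary ∂_2: C_2 → C_1 maps a triangle to the signed sum of its edges. For instance
  ∂cdh = dh − ch + cd,
  ∂ceh = eh − ch + ce.
As a 14×7 matrix over Z this has rank 6, with invariant factors (1,1,1,1,1,1).

Boundary ∂_3: C_3 → C_2 sends each 3-simplex σ to the alternating sum Σ_i (−1)^i (σ with its i-th vertex removed). For instance
  ∂cdeh = deh − ceh + cdh − cde.
The 7×1 boundary matrix has rank 1 and Smith normal form diag(1).

Reading off H_k = ker ∂_k / im ∂_{k+1}:

  H_0: rank C_0 − rank ∂_1 = 8 − 7 = 1, and the invariant factors of ∂_1 are all 1, so H_0 = Z.
  H_1: rank ker ∂_1 − rank ∂_2 = (14 − 7) − 6 = 1, and the invariant factors of ∂_2 are all 1, so H_1 = Z.
  H_2: rank ker ∂_2 − rank ∂_3 = (7 − 6) − 1 = 0, and the invariant factors of ∂_3 are all 1, so H_2 = 0.
  H_3: rank ker ∂_3 − rank ∂_4 = (1 − 1) − 0 = 0, and there is no ∂_4, so H_3 = 0.

As a check, the Euler characteristic is 8 − 14 + 7 − 1 = 0, which agrees with 1 − 1 + 0 − 0 = 0.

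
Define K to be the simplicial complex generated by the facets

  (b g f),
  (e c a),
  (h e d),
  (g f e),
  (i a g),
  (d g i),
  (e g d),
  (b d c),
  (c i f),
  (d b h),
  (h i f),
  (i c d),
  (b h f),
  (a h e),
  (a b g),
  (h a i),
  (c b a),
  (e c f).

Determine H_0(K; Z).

We work with the vertex ordering a < b < c < d < e < f < g < h < i. The simplices of K, each written with vertices in increasing order, are:

  0-simplices (9): a, b, c, d, e, f, g, h, i
  1-simplices (27): ab, ac, ae, ag, ah, ai, bc, bd, bf, bg, bh, cd, ce, cf, ci, de, dg, dh, di, ef, eg, eh, fg, fh, fi, gi, hi
  2-simplices (18): abc, abg, ace, aeh, agi, ahi, bcd, bdh, bfg, bfh, cdi, cef, cfi, deg, deh, dgi, efg, fhi

Hence C_0 ≅ Z^9, C_1 ≅ Z^27, C_2 ≅ Z^18.

Boundary ∂_1: C_1 → C_0 is given by ∂[p,q] = [q] − [p]. For instance
  ∂ag = g − a.
The 9×27 boundary matrix has rank 8 and Smith normal form diag(1,1,1,1,1,1,1,1).

The boundary map ∂_2: C_2 → C_1 maps a triangle to the signed sum of its edges. For instance
  ∂bfh = fh − bh + bf,
  ∂ace = ce − ae + ac.
This gives a 27×18 integer matrix of rank 17; reducing to Smith normal form yields diagonal entries (1,1,1,1,1,1,1,1,1,1,1,1,1,1,1,1,1).

Computing H_k = (kernel of ∂_k) / (image of ∂_{k+1}):

  H_0: rank C_0 − rank ∂_1 = 9 − 8 = 1, and the invariant factors of ∂_1 are all 1, so H_0 ≅ Z.

H_0 ≅ Z.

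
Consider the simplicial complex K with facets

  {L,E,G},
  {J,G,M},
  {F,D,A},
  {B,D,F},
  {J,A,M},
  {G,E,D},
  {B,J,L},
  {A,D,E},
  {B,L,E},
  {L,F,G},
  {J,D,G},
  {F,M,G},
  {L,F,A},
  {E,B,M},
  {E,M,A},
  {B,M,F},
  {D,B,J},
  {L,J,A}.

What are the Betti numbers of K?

Fix the vertex order A < B < D < E < F < G < J < L < M and write every simplex with vertices in increasing order. Then dim K = 2 and the simplices of K are:

  0-simplices (9): A, B, D, E, F, G, J, L, M
  1-simplices (27): AD, AE, AF, AJ, AL, AM, BD, BE, BF, BJ, BL, BM, DE, DF, DG, DJ, EG, EL, EM, FG, FL, FM, GJ, GL, GM, JL, JM
  2-simplices (18): ADE, ADF, AEM, AFL, AJL, AJM, BDF, BDJ, BEL, BEM, BFM, BJL, DEG, DGJ, EGL, FGL, FGM, GJM

so the chain groups are C_0 ≅ Z^9, C_1 ≅ Z^27, C_2 ≅ Z^18.

Boundary ∂_1: C_1 → C_0 is given by ∂[p,q] = [q] − [p].
As a 9×27 matrix over Z this has rank 8, with invariant factors (1,1,1,1,1,1,1,1).

∂_2: C_2 → C_1 maps a triangle to the signed sum of its edges. For instance
  ∂AJL = JL − AL + AJ,
  ∂AJM = JM − AM + AJ.
As a 27×18 matrix over Z this has rank 17, with invariant factors (1,1,1,1,1,1,1,1,1,1,1,1,1,1,1,1,1).

From H_k ≅ ker(∂_k) / im(∂_{k+1}) we obtain:

  H_0: rank C_0 − rank ∂_1 = 9 − 8 = 1, and the invariant factors of ∂_1 are all 1, so H_0 = Z.
  H_1: rank ker ∂_1 − rank ∂_2 = (27 − 8) − 17 = 2, and the invariant factors of ∂_2 are all 1, so H_1 = Z^2.
  H_2: rank ker ∂_2 − rank ∂_3 = (18 − 17) − 0 = 1, and there is no ∂_3, so H_2 = Z.

As a check, the Euler characteristic is 9 − 27 + 18 = 0, which agrees with 1 − 2 + 1 = 0.

Hence the Betti numbers are b_0 = 1, b_1 = 2, b_2 = 1.

b_0 = 1, b_1 = 2, b_2 = 1.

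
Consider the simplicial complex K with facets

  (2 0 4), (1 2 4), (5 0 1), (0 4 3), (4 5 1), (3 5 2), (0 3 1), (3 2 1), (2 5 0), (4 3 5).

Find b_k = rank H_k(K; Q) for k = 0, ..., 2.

b_0 = 1, b_1 = 0, b_2 = 0.

K has 6 vertices, 15 edges, 10 triangles.
rank ∂_0 = 0, rank ∂_1 = 5 ⇒ b_0 = 6 − 0 − 5 = 1; all invariant factors of ∂_1 are 1 so no torsion. So H_0 = Z.
rank ∂_1 = 5, rank ∂_2 = 10 ⇒ b_1 = 15 − 5 − 10 = 0; ∂_2 has invariant factor(s) [2] giving torsion. So H_1 = Z/2.
rank ∂_2 = 10, rank ∂_3 = 0 ⇒ b_2 = 10 − 10 − 0 = 0. So H_2 = 0.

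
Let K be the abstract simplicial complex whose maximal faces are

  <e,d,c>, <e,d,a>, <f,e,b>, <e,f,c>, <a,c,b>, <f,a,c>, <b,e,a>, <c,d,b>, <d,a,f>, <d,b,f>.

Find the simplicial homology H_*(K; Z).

H_0 ≅ Z,  H_1 ≅ Z/2,  H_2 = 0.

Order the vertices as a < b < c < d < e < f. Listing each simplex with vertices in this order, K has dimension 2 with simplices:

  0-simplices (6): a, b, c, d, e, f
  1-simplices (15): ab, ac, ad, ae, af, bc, bd, be, bf, cd, ce, cf, de, df, ef
  2-simplices (10): abc, abe, acf, ade, adf, bcd, bdf, bef, cde, cef

so the chain groups are C_0 ≅ Z^6, C_1 ≅ Z^15, C_2 ≅ Z^10.

Boundary ∂_1: C_1 → C_0 is given by ∂[p,q] = [q] − [p].
The resulting 6×15 matrix has rank 5, and its Smith normal form has invariant factors (1,1,1,1,1).

The boundary map ∂_2: C_2 → C_1 maps a triangle to the signed sum of its edges. For instance
  ∂cde = de − ce + cd,
  ∂acf = cf − af + ac.
This gives a 15×10 integer matrix of rank 10; reducing to Smith normal form yields diagonal entries (1,1,1,1,1,1,1,1,1,2).

Reading off H_k = ker ∂_k / im ∂_{k+1}:

  H_0: rank C_0 − rank ∂_1 = 6 − 5 = 1, and the invariant factors of ∂_1 are all 1, so H_0 = Z.
  H_1: rank ker ∂_1 − rank ∂_2 = (15 − 5) − 10 = 0, and ∂_2 has invariant factor 2 > 1, so H_1 = Z/2.
  H_2: rank ker ∂_2 − rank ∂_3 = (10 − 10) − 0 = 0, and there is no ∂_3, so H_2 = 0.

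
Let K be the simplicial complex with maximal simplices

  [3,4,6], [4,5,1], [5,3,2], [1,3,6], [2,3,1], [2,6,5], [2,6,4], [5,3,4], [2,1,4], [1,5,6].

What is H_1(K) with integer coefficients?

K has 6 vertices, 15 edges, 10 triangles.
rank ∂_1 = 5, rank ∂_2 = 10 ⇒ b_1 = 15 − 5 − 10 = 0; ∂_2 has invariant factor(s) [2] giving torsion. So H_1 = Z/2.

H_1 = Z/2.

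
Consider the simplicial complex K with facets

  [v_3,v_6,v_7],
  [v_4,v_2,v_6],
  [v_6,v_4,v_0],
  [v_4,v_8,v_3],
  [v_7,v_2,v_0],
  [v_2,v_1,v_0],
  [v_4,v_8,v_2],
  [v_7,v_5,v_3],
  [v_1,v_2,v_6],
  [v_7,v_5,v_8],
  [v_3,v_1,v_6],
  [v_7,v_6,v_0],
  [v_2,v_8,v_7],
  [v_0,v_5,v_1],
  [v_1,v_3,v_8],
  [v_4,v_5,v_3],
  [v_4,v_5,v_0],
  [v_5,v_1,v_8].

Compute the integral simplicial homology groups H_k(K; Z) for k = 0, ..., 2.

K has 9 vertices, 27 edges, 18 triangles.
rank ∂_0 = 0, rank ∂_1 = 8 ⇒ b_0 = 9 − 0 − 8 = 1; all invariant factors of ∂_1 are 1 so no torsion. So H_0 = Z.
rank ∂_1 = 8, rank ∂_2 = 18 ⇒ b_1 = 27 − 8 − 18 = 1; ∂_2 has invariant factor(s) [2] giving torsion. So H_1 = Z × Z/2.
rank ∂_2 = 18, rank ∂_3 = 0 ⇒ b_2 = 18 − 18 − 0 = 0. So H_2 = 0.

H_0 ≅ Z,  H_1 ≅ Z × Z/2,  H_2 = 0.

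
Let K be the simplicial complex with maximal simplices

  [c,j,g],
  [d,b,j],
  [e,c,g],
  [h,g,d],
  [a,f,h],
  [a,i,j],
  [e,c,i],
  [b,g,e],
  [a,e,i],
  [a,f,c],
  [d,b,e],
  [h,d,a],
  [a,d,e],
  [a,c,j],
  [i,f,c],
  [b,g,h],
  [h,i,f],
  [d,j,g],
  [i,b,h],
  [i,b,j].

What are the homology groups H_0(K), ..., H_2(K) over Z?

We work with the vertex ordering a < b < c < d < e < f < g < h < i < j. The simplices of K, each written with vertices in increasing order, are:

  0-simplices (10): a, b, c, d, e, f, g, h, i, j
  1-simplices (30): ac, ad, ae, af, ah, ai, aj, bd, be, bg, bh, bi, bj, ce, cf, cg, ci, cj, de, dg, dh, dj, eg, ei, fh, fi, gh, gj, hi, ij
  2-simplices (20): acf, acj, ade, adh, aei, afh, aij, bde, bdj, beg, bgh, bhi, bij, ceg, cei, cfi, cgj, dgh, dgj, fhi

so the chain groups are C_0 ≅ Z^10, C_1 ≅ Z^30, C_2 ≅ Z^20.

The boundary map ∂_1: C_1 → C_0 is given by ∂[p,q] = [q] − [p]. For instance
  ∂ae = e − a.
This gives a 10×30 integer matrix of rank 9; reducing to Smith normal form yields diagonal entries (1,1,1,1,1,1,1,1,1).

∂_2: C_2 → C_1 acts by ∂[p,q,r] = [q,r] − [p,r] + [p,q]. For instance
  ∂dgj = gj − dj + dg,
  ∂bij = ij − bj + bi.
As a 30×20 matrix over Z this has rank 20, with invariant factors (1,1,1,1,1,1,1,1,1,1,1,1,1,1,1,1,1,1,1,2).

Now H_k = ker ∂_k / im ∂_{k+1}, so:

  H_0: rank C_0 − rank ∂_1 = 10 − 9 = 1, and the invariant factors of ∂_1 are all 1, so H_0 = Z.
  H_1: rank ker ∂_1 − rank ∂_2 = (30 − 9) − 20 = 1, and ∂_2 has invariant factor 2 > 1, so H_1 = Z ⊕ Z/2Z.
  H_2: rank ker ∂_2 − rank ∂_3 = (20 − 20) − 0 = 0, and there is no ∂_3, so H_2 = 0.

As a check, the Euler characteristic is 10 − 30 + 20 = 0, which agrees with 1 − 1 + 0 = 0.

H_0 = Z,  H_1 = Z ⊕ Z/2Z,  H_2 = 0.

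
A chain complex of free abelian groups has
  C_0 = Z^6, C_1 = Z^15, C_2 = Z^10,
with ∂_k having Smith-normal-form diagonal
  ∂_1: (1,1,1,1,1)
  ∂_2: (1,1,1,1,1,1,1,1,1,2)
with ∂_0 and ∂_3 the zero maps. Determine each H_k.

H_0: b_0 = 6 − 0 − 5 = 1; torsion from ∂_1 factors > 1: none. So H_0 = Z.
H_1: b_1 = 15 − 5 − 10 = 0; torsion from ∂_2 factors > 1: [2]. So H_1 = Z/2Z.
H_2: b_2 = 10 − 10 − 0 = 0; torsion from ∂_3 factors > 1: none. So H_2 = 0.

H_0 = Z,  H_1 = Z/2Z,  H_2 = 0.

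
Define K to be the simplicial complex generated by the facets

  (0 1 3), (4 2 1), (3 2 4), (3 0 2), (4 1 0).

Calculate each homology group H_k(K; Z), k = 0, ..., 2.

H_0 = Z,  H_1 = Z,  H_2 = 0.

Take the total order 0 < 1 < 2 < 3 < 4 on the vertex set. Then K (dimension 2) consists of the simplices:

  0-simplices (5): [0], [1], [2], [3], [4]
  1-simplices (10): [0,1], [0,2], [0,3], [0,4], [1,2], [1,3], [1,4], [2,3], [2,4], [3,4]
  2-simplices (5): [0,1,3], [0,1,4], [0,2,3], [1,2,4], [2,3,4]

so the chain groups are C_0 ≅ Z^5, C_1 ≅ Z^10, C_2 ≅ Z^5.

∂_1: C_1 → C_0 maps an edge to its endpoints' difference, ∂[p,q] = q − p.
As a 5×10 matrix over Z this has rank 4, with invariant factors (1,1,1,1).

Boundary ∂_2: C_2 → C_1 maps a triangle to the signed sum of its edges. For instance
  ∂[2,3,4] = [3,4] − [2,4] + [2,3],
  ∂[0,1,4] = [1,4] − [0,4] + [0,1].
The resulting 10×5 matrix has rank 5, and its Smith normal form has invariant factors (1,1,1,1,1).

Now H_k = ker ∂_k / im ∂_{k+1}, so:

  H_0: rank C_0 − rank ∂_1 = 5 − 4 = 1, and the invariant factors of ∂_1 are all 1, so H_0 ≅ Z.
  H_1: rank ker ∂_1 − rank ∂_2 = (10 − 4) − 5 = 1, and the invariant factors of ∂_2 are all 1, so H_1 ≅ Z.
  H_2: rank ker ∂_2 − rank ∂_3 = (5 − 5) − 0 = 0, and there is no ∂_3, so H_2 ≅ 0.

(K is a triangulation of the Möbius band.)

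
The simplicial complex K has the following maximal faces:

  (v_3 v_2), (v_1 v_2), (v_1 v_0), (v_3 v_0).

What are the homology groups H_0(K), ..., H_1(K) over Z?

H_0 ≅ Z,  H_1 ≅ Z.

Take the total order v_0 < v_1 < v_2 < v_3 on the vertex set. Then K (dimension 1) consists of the simplices:

  0-simplices (4): [v_0], [v_1], [v_2], [v_3]
  1-simplices (4): [v_0,v_1], [v_0,v_3], [v_1,v_2], [v_2,v_3]

giving chain groups C_0 ≅ Z^4, C_1 ≅ Z^4.

∂_1: C_1 → C_0 sends each edge [p,q] (with p < q) to q − p. For instance
  ∂[v_2,v_3] = [v_3] − [v_2].
The resulting 4×4 matrix has rank 3, and its Smith normal form has invariant factors (1,1,1).

Reading off H_k = ker ∂_k / im ∂_{k+1}:

  H_0: rank C_0 − rank ∂_1 = 4 − 3 = 1, and the invariant factors of ∂_1 are all 1, so H_0 = Z.
  H_1: rank ker ∂_1 − rank ∂_2 = (4 − 3) − 0 = 1, and there is no ∂_2, so H_1 = Z.

As a check, the Euler characteristic is 4 − 4 = 0, which agrees with 1 − 1 = 0.
(K is a triangulation of the circle S^1.)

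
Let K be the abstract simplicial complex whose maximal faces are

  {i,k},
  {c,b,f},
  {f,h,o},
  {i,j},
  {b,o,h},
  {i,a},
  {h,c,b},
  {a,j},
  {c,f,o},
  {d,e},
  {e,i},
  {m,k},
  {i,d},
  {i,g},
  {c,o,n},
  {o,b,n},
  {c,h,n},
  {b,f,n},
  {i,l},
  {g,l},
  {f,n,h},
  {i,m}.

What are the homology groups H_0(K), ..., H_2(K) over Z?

H_0 ≅ Z^2,  H_1 ≅ Z^4 ⊕ Z/2Z,  H_2 = 0.

We work with the vertex ordering a < b < c < d < e < f < g < h < i < j < k < l < m < n < o. The simplices of K, each written with vertices in increasing order, are:

  0-simplices (15): a, b, c, d, e, f, g, h, i, j, k, l, m, n, o
  1-simplices (27): ai, aj, bc, bf, bh, bn, bo, cf, ch, cn, co, de, di, ei, fh, fn, fo, gi, gl, hn, ho, ij, ik, il, im, km, no
  2-simplices (10): bcf, bch, bfn, bho, bno, cfo, chn, cno, fhn, fho

Hence C_0 ≅ Z^15, C_1 ≅ Z^27, C_2 ≅ Z^10.

∂_1: C_1 → C_0 maps an edge to its endpoints' difference, ∂[p,q] = q − p. For instance
  ∂fn = n − f.
The 15×27 boundary matrix has rank 13 and Smith normal form diag(1,1,1,1,1,1,1,1,1,1,1,1,1).

Boundary ∂_2: C_2 → C_1 sends each 2-simplex [p,q,r] to [q,r] − [p,r] + [p,q]. For instance
  ∂cno = no − co + cn,
  ∂bcf = cf − bf + bc.
This gives a 27×10 integer matrix of rank 10; reducing to Smith normal form yields diagonal entries (1,1,1,1,1,1,1,1,1,2).

Now H_k = ker ∂_k / im ∂_{k+1}, so:

  H_0: rank C_0 − rank ∂_1 = 15 − 13 = 2, and the invariant factors of ∂_1 are all 1, so H_0 = Z^2.
  H_1: rank ker ∂_1 − rank ∂_2 = (27 − 13) − 10 = 4, and ∂_2 has invariant factor 2 > 1, so H_1 = Z^4 ⊕ Z/2Z.
  H_2: rank ker ∂_2 − rank ∂_3 = (10 − 10) − 0 = 0, and there is no ∂_3, so H_2 = 0.

As a check, the Euler characteristic is 15 − 27 + 10 = -2, which agrees with 2 − 4 + 0 = -2.
(K is a triangulation of the disjoint union of the real projective plane RP^2 and a wedge of 4 circles.)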